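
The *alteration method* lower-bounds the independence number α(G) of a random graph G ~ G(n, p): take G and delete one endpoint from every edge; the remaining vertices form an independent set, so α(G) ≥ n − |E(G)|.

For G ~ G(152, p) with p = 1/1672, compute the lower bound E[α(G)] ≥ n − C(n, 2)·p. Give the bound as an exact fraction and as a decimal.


E[|E(G)|] = C(152, 2)·p = 11476 · (1/1672) = 151/22.
E[α(G)] ≥ n − E[|E(G)|] = 152 − 151/22 = 3193/22.
Numerically: ≈ 145.13636.
(This is only a lower bound; the true E[α(G)] may be larger.)

E[α(G)] ≥ 3193/22 ≈ 145.13636.


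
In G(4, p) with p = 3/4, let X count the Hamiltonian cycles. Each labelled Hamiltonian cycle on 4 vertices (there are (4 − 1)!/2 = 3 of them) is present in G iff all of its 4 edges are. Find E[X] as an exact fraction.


K_4 has (4 − 1)!/2 = 3 labelled Hamiltonian cycles.
For each such Hamiltonian cycle H, let X_H = 1 if all 4 edges of H are present in G. Then P[X_H = 1] = p^{4} = (3/4)^{4} = 81/256.
By linearity: E[X] = Σ_H E[X_H] = 3 · p^{4} = 3 · 81/256 = 243/256.
Numerically: E[X] ≈ 0.94922.

E[X] = 3 · (3/4)^{4} = 243/256 ≈ 0.94922.


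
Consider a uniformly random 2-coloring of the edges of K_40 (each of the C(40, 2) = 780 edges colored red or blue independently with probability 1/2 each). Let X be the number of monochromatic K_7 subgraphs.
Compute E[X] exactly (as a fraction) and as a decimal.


Let X = Σ_S X_S over the C(40, 7) = 18643560 subsets S of size 7, where X_S = 1 if the K_7 on S is monochromatic.
For a fixed S, the K_7 on S has C(7, 2) = 21 edges. P[all 21 edges red] = (1/2)^21, and likewise for blue, so P[monochromatic] = 2·(1/2)^21 = 2^{1 − 21} = 1/1048576.
By linearity: E[X] = C(40, 7) · 2^{1 − 21} = 18643560 · 1/1048576 = 2330445/131072.
Numerically: E[X] ≈ 17.779884.

E[X] = C(40,7)·2^(1−C(7,2)) = 2330445/131072 ≈ 17.779884.


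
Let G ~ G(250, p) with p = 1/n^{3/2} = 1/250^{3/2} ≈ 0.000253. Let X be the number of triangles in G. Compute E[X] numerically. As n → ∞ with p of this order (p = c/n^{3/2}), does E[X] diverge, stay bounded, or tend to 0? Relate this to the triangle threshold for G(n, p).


Number of potential triangles: C(250, 3) = 2573000.
Each occurs with probability p³ ≈ (0.000253)³ ≈ 1.61909e-11.
By linearity: E[X] = C(250, 3)·p³ ≈ 2573000 · 1.61909e-11 ≈ 0.000.
Since α = 3/2 > 1, p = c/n^{3/2} = o(1/n) is below the triangle threshold p ~ 1/n. Asymptotically E[X] ~ (c³/6)·n^{3(1−α)} = (1³/6)·n^{-1.5} → 0, so by Markov's inequality G has no triangles w.h.p.

E[X] ≈ 0.000; in regime p = Θ(1/n^{3/2}) E[X] tends to 0 (below the triangle threshold p ~ 1/n).


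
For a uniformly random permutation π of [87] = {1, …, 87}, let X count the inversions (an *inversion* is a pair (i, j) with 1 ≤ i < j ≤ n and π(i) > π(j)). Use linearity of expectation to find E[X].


Write X = Σ X_I over the C(87, 2) = 3741 pairs i < j, with X_I the indicator of one inversion.
There are 3741 indicators.
For each fixed pair i < j, the values π(i) and π(j) are two distinct elements of {1, …, 87} in uniformly random order; by symmetry P[π(i) > π(j)] = 1/2.
By linearity: E[X] = 3741 · (1/2) = C(87, 2) · (1/2) = 3741/2 = 3741/2 ≈ 1870.500000.

E[X] = 3741/2 = 1870.500000.


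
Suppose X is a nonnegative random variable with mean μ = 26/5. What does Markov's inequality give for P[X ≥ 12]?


μ = E[X] = 26/5, a = 12.
Markov: P[X ≥ 12] ≤ μ/a = (26/5)/12 = 13/30.
Numerically: ≈ 0.4333.
(Since a = 12 > μ = 5.2000, the bound 13/30 is < 1 and informative.)

P[X ≥ 12] ≤ 13/30 ≈ 0.4333.


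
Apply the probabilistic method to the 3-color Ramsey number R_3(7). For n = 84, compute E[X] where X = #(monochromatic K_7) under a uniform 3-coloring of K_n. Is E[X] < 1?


E[X] = C(84, 7) · 3^{1 − 21} = 4529365776 · 3^{−20} = 4529365776/3486784401.
As a reduced fraction: E[X] = 55918096/43046721 ≈ 1.299009.
Is E[X] < 1? NO.
Since E[X] ≥ 1, the first-moment bound is inconclusive at n = 84; it does NOT by itself certify R_3(7) > 84.

E[X] = 55918096/43046721 ≈ 1.299009; E[X] ≥ 1; first-moment method inconclusive here.


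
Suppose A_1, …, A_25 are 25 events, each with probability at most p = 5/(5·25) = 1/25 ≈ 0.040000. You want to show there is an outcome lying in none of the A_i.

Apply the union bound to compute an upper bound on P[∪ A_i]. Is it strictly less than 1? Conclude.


Union bound: P[∪_{i=1}^{25} A_i] ≤ Σ_i P[A_i] ≤ 25·p = 25·(1/25) = 1.
Numerically: 1 ≈ 1.000000.
Is 1 < 1? NO.
Since the bound 1 is ≥ 1, the union bound is uninformative here; it does NOT by itself certify existence.

25·p = 1 ≈ 1.000000; existence NOT certified by the union bound.


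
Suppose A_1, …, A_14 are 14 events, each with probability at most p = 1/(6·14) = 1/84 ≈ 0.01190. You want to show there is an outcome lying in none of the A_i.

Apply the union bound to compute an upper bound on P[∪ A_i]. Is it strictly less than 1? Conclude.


Union bound: P[∪_{i=1}^{14} A_i] ≤ Σ_i P[A_i] ≤ 14·p = 14·(1/84) = 1/6.
Numerically: 1/6 ≈ 0.16667.
Is 1/6 < 1? YES.
Since P[∪ A_i] ≤ 1/6 < 1, the complement has P[∩ A_i^c] ≥ 1 − 1/6 = 5/6 > 0, so some outcome avoids every A_i.

14·p = 1/6 ≈ 0.16667; existence CERTIFIED by the union bound.


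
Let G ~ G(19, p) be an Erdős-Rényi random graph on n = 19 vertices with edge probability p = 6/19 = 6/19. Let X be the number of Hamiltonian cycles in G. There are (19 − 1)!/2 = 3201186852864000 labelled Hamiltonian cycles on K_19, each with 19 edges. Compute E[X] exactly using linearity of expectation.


K_19 has (19 − 1)!/2 = 3201186852864000 labelled Hamiltonian cycles.
For each such Hamiltonian cycle H, let X_H = 1 if all 19 edges of H are present in G. Then P[X_H = 1] = p^{19} = (6/19)^{19} = 609359740010496/1978419655660313589123979.
By linearity: E[X] = Σ_H E[X_H] = 3201186852864000 · p^{19} = 3201186852864000 · 609359740010496/1978419655660313589123979 = 1950674388386224952567660544000/1978419655660313589123979.
Numerically: E[X] ≈ 985976.

E[X] = 3201186852864000 · (6/19)^{19} = 1950674388386224952567660544000/1978419655660313589123979 ≈ 985976.


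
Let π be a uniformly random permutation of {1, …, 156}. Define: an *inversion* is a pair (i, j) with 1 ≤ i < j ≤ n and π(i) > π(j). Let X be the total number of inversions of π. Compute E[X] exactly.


Write X = Σ X_I over the C(156, 2) = 12090 pairs i < j, with X_I the indicator of one inversion.
There are 12090 indicators.
For each fixed pair i < j, the values π(i) and π(j) are two distinct elements of {1, …, 156} in uniformly random order; by symmetry P[π(i) > π(j)] = 1/2.
By linearity: E[X] = 12090 · (1/2) = C(156, 2) · (1/2) = 12090/2 = 6045 ≈ 6045.00000.

E[X] = 6045 = 6045.00000.


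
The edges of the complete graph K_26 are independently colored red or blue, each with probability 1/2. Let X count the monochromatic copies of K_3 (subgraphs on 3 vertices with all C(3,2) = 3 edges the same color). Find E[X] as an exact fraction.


Let X = Σ_S X_S over the C(26, 3) = 2600 subsets S of size 3, where X_S = 1 if the K_3 on S is monochromatic.
For a fixed S, the K_3 on S has C(3, 2) = 3 edges. P[all 3 edges red] = (1/2)^3, and likewise for blue, so P[monochromatic] = 2·(1/2)^3 = 2^{1 − 3} = 1/4.
Summing: E[X] = C(26, 3) · 2^{1 − 3} = 2600 · 1/4 = 650.
Numerically: E[X] ≈ 650.0000.

E[X] = C(26,3)·2^(1−C(3,2)) = 650 ≈ 650.0000.


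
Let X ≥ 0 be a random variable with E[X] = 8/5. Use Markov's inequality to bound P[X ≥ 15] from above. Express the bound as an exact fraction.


μ = E[X] = 8/5, a = 15.
Markov: P[X ≥ 15] ≤ μ/a = (8/5)/15 = 8/75.
Numerically: ≈ 0.10667.
(Since a = 15 > μ = 1.60000, the bound 8/75 is < 1 and informative.)

P[X ≥ 15] ≤ 8/75 ≈ 0.10667.


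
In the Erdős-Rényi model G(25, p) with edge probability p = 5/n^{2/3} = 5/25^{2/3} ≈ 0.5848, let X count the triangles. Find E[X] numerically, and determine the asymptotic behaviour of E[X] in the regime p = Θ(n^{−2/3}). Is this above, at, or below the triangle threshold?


Number of potential triangles: C(25, 3) = 2300.
Each occurs with probability p³ ≈ (0.5848)³ ≈ 2.000000e-01.
By linearity: E[X] = C(25, 3)·p³ ≈ 2300 · 2.000000e-01 ≈ 460.0000.
Since α = 2/3 < 1, p = c/n^{2/3} ≫ 1/n is above the triangle threshold p ~ 1/n. Asymptotically E[X] ~ (c³/6)·n^{3(1−α)} = (5³/6)·n^{1} → ∞; triangles are abundant w.h.p.

E[X] ≈ 460.0000; in regime p = Θ(1/n^{2/3}) E[X] diverges (above the triangle threshold p ~ 1/n).


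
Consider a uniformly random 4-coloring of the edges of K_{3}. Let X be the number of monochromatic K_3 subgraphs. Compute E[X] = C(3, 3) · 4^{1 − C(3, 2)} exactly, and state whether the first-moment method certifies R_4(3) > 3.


E[X] = C(3, 3) · 4^{1 − 3} = 1 · 4^{−2} = 1/16.
As a reduced fraction: E[X] = 1/16 ≈ 0.0625000.
Is E[X] < 1? YES.
Since E[X] < 1, there exists a 4-coloring of K_{3} with no monochromatic K_3; hence R_4(3) > 3.

E[X] = 1/16 ≈ 0.0625000; E[X] < 1, so R_4(3) > 3.


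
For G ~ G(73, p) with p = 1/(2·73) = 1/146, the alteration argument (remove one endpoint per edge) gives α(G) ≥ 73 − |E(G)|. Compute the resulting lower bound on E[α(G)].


E[|E(G)|] = C(73, 2)·p = 2628 · (1/146) = 18.
E[α(G)] ≥ n − E[|E(G)|] = 73 − 18 = 55.
Numerically: ≈ 55.0000.
(This is only a lower bound; the true E[α(G)] may be larger.)

E[α(G)] ≥ 55 ≈ 55.0000.


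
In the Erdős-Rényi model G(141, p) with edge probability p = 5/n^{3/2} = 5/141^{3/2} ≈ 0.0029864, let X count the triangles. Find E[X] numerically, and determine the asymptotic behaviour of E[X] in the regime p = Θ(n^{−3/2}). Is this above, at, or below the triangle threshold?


Number of potential triangles: C(141, 3) = 457310.
Each occurs with probability p³ ≈ (0.0029864)³ ≈ 2.6633240e-08.
By linearity: E[X] = C(141, 3)·p³ ≈ 457310 · 2.6633240e-08 ≈ 0.01218.
Since α = 3/2 > 1, p = c/n^{3/2} = o(1/n) is below the triangle threshold p ~ 1/n. Asymptotically E[X] ~ (c³/6)·n^{3(1−α)} = (5³/6)·n^{-1.5} → 0, so by Markov's inequality G has no triangles w.h.p.

E[X] ≈ 0.01218; in regime p = Θ(1/n^{3/2}) E[X] tends to 0 (below the triangle threshold p ~ 1/n).


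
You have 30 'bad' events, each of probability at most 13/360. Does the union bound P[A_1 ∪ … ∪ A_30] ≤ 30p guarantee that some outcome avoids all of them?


Union bound: P[∪_{i=1}^{30} A_i] ≤ Σ_i P[A_i] ≤ 30·p = 30·(13/360) = 13/12.
Numerically: 13/12 ≈ 1.0833.
Is 13/12 < 1? NO.
Since the bound 13/12 is ≥ 1, the union bound is uninformative here; it does NOT by itself certify existence.

30·p = 13/12 ≈ 1.0833; existence NOT certified by the union bound.


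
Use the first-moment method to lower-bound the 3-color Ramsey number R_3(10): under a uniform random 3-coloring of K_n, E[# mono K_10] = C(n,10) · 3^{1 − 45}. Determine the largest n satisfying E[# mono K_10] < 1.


We need C(n, 10) · 3^{1 − 45} < 1, i.e. C(n, 10) < 3^{45 − 1} = 984770902183611232881.
Check values of n near the boundary:
  n = 567: C(567, 10) = 873787071273467749398; 873787071273467749398 < 984770902183611232881? YES
  n = 568: C(568, 10) = 889446337783744949208; 889446337783744949208 < 984770902183611232881? YES
  n = 569: C(569, 10) = 905357721286137524328; 905357721286137524328 < 984770902183611232881? YES
  n = 570: C(570, 10) = 921524823451961408691; 921524823451961408691 < 984770902183611232881? YES
  n = 571: C(571, 10) = 937951290893172842001; 937951290893172842001 < 984770902183611232881? YES
  n = 572: C(572, 10) = 954640815642161682606; 954640815642161682606 < 984770902183611232881? YES
  n = 573: C(573, 10) = 971597135635805762226; 971597135635805762226 < 984770902183611232881? YES
  n = 574: C(574, 10) = 988824035203816502691; 988824035203816502691 < 984770902183611232881? NO
  n = 575: C(575, 10) = 1006325345561406175305; 1006325345561406175305 < 984770902183611232881? NO
  n = 576: C(576, 10) = 1024104945306307344480; 1024104945306307344480 < 984770902183611232881? NO
The largest n with C(n, 10) < 984770902183611232881 is n = 573 (where E[X] = 35985079097622435638/36472996377170786403 ≈ 0.9866225). Hence R_3(10) > 573, i.e. R_3(10) ≥ 574.

Largest n = 573; hence R_3(10) > 573.


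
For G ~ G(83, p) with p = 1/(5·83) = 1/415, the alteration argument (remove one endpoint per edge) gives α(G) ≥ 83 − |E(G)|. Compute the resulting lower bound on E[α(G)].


E[|E(G)|] = C(83, 2)·p = 3403 · (1/415) = 41/5.
E[α(G)] ≥ n − E[|E(G)|] = 83 − 41/5 = 374/5.
Numerically: ≈ 74.800000.
(This is only a lower bound; the true E[α(G)] may be larger.)

E[α(G)] ≥ 374/5 ≈ 74.800000.


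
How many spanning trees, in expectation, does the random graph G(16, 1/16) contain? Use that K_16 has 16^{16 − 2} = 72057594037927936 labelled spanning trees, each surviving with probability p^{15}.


K_16 has 16^{16 − 2} = 72057594037927936 labelled spanning trees.
For each such spanning tree H, let X_H = 1 if all 15 edges of H are present in G. Then P[X_H = 1] = p^{15} = (1/16)^{15} = 1/1152921504606846976.
Summing the indicators: E[X] = Σ_H E[X_H] = 72057594037927936 · p^{15} = 72057594037927936 · 1/1152921504606846976 = 1/16.
Numerically: E[X] ≈ 0.0625.

E[X] = 72057594037927936 · (1/16)^{15} = 1/16 ≈ 0.0625.


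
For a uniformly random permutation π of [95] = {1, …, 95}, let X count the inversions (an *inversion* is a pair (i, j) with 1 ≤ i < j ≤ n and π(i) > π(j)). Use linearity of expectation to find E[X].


Write X = Σ X_I over the C(95, 2) = 4465 pairs i < j, with X_I the indicator of one inversion.
There are 4465 indicators.
For each fixed pair i < j, the values π(i) and π(j) are two distinct elements of {1, …, 95} in uniformly random order; by symmetry P[π(i) > π(j)] = 1/2.
By linearity: E[X] = 4465 · (1/2) = C(95, 2) · (1/2) = 4465/2 = 4465/2 ≈ 2232.5000.

E[X] = 4465/2 = 2232.5000.


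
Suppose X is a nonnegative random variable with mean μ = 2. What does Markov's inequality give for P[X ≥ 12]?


μ = E[X] = 2, a = 12.
Markov: P[X ≥ 12] ≤ μ/a = (2)/12 = 1/6.
Numerically: ≈ 0.166667.
(Since a = 12 > μ = 2.000000, the bound 1/6 is < 1 and informative.)

P[X ≥ 12] ≤ 1/6 ≈ 0.166667.


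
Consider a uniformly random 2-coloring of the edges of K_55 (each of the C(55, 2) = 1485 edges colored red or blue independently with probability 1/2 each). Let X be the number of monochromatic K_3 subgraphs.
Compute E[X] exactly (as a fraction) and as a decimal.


Let X = Σ_S X_S over the C(55, 3) = 26235 subsets S of size 3, where X_S = 1 if the K_3 on S is monochromatic.
For a fixed S, the K_3 on S has C(3, 2) = 3 edges. P[all 3 edges red] = (1/2)^3, and likewise for blue, so P[monochromatic] = 2·(1/2)^3 = 2^{1 − 3} = 1/4.
Summing: E[X] = C(55, 3) · 2^{1 − 3} = 26235 · 1/4 = 26235/4.
Numerically: E[X] ≈ 6558.750000.

E[X] = C(55,3)·2^(1−C(3,2)) = 26235/4 ≈ 6558.750000.


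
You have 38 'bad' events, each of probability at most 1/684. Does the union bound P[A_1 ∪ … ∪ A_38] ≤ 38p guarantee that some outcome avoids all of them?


Union bound: P[∪_{i=1}^{38} A_i] ≤ Σ_i P[A_i] ≤ 38·p = 38·(1/684) = 1/18.
Numerically: 1/18 ≈ 0.0555556.
Is 1/18 < 1? YES.
Since P[∪ A_i] ≤ 1/18 < 1, the complement has P[∩ A_i^c] ≥ 1 − 1/18 = 17/18 > 0, so some outcome avoids every A_i.

38·p = 1/18 ≈ 0.0555556; existence CERTIFIED by the union bound.


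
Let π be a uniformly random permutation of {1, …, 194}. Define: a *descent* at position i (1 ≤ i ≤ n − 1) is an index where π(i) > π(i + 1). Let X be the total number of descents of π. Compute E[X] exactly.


Write X = Σ X_I over i = 1, …, 193, with X_I the indicator of one descent.
There are 193 indicators.
For each fixed i, the pair (π(i), π(i+1)) is a uniformly random ordered pair of distinct values from {1, …, 194}; by symmetry P[π(i) > π(i+1)] = 1/2.
By linearity: E[X] = 193 · (1/2) = (194 − 1) · (1/2) = 193/2 ≈ 96.5000.

E[X] = 193/2 = 96.5000.


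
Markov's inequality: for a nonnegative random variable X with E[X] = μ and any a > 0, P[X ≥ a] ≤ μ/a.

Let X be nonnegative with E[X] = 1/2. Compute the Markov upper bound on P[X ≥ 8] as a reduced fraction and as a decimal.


μ = E[X] = 1/2, a = 8.
Markov: P[X ≥ 8] ≤ μ/a = (1/2)/8 = 1/16.
Numerically: ≈ 0.062.
(Since a = 8 > μ = 0.500, the bound 1/16 is < 1 and informative.)

P[X ≥ 8] ≤ 1/16 ≈ 0.062.


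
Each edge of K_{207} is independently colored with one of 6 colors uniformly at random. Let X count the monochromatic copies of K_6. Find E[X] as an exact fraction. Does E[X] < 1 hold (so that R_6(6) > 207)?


E[X] = C(207, 6) · 6^{1 − 15} = 101563230237 · 6^{−14} = 101563230237/78364164096.
As a reduced fraction: E[X] = 33854410079/26121388032 ≈ 1.2960.
Is E[X] < 1? NO.
Since E[X] ≥ 1, the first-moment bound is inconclusive at n = 207; it does NOT by itself certify R_6(6) > 207.

E[X] = 33854410079/26121388032 ≈ 1.2960; E[X] ≥ 1; first-moment method inconclusive here.


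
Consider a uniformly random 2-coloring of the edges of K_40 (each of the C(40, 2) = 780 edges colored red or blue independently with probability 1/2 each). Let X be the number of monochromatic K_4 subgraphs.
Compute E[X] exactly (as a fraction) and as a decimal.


Let X = Σ_S X_S over the C(40, 4) = 91390 subsets S of size 4, where X_S = 1 if the K_4 on S is monochromatic.
For a fixed S, the K_4 on S has C(4, 2) = 6 edges. P[all 6 edges red] = (1/2)^6, and likewise for blue, so P[monochromatic] = 2·(1/2)^6 = 2^{1 − 6} = 1/32.
By linearity: E[X] = C(40, 4) · 2^{1 − 6} = 91390 · 1/32 = 45695/16.
Numerically: E[X] ≈ 2855.938.

E[X] = C(40,4)·2^(1−C(4,2)) = 45695/16 ≈ 2855.938.


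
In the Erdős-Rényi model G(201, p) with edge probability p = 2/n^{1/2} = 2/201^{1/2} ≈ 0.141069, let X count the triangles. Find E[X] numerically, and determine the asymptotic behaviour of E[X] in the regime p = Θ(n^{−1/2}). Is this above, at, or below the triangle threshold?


Number of potential triangles: C(201, 3) = 1333300.
Each occurs with probability p³ ≈ (0.141069)³ ≈ 2.80734573e-03.
By linearity: E[X] = C(201, 3)·p³ ≈ 1333300 · 2.80734573e-03 ≈ 3743.034068.
Since α = 1/2 < 1, p = c/n^{1/2} ≫ 1/n is above the triangle threshold p ~ 1/n. Asymptotically E[X] ~ (c³/6)·n^{3(1−α)} = (2³/6)·n^{1.5} → ∞; triangles are abundant w.h.p.

E[X] ≈ 3743.034068; in regime p = Θ(1/n^{1/2}) E[X] diverges (above the triangle threshold p ~ 1/n).


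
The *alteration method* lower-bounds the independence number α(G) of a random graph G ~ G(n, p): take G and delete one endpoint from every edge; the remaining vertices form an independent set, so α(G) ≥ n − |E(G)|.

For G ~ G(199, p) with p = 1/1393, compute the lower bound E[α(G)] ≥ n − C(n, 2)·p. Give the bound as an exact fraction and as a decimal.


E[|E(G)|] = C(199, 2)·p = 19701 · (1/1393) = 99/7.
E[α(G)] ≥ n − E[|E(G)|] = 199 − 99/7 = 1294/7.
Numerically: ≈ 184.85714.
(This is only a lower bound; the true E[α(G)] may be larger.)

E[α(G)] ≥ 1294/7 ≈ 184.85714.


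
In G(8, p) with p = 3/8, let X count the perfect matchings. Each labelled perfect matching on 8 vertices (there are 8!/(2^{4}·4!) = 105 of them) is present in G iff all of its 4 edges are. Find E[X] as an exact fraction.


K_8 has 8!/(2^{4}·4!) = 105 labelled perfect matchings.
For each such perfect matching H, let X_H = 1 if all 4 edges of H are present in G. Then P[X_H = 1] = p^{4} = (3/8)^{4} = 81/4096.
By linearity of expectation: E[X] = Σ_H E[X_H] = 105 · p^{4} = 105 · 81/4096 = 8505/4096.
Numerically: E[X] ≈ 2.07642.

E[X] = 105 · (3/8)^{4} = 8505/4096 ≈ 2.07642.


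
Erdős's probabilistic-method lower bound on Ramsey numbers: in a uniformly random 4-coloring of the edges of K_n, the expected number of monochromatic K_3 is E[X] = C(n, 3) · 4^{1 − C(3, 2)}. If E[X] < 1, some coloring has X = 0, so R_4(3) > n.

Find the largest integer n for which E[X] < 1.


We need C(n, 3) · 4^{1 − 3} < 1, i.e. C(n, 3) < 4^{3 − 1} = 16.
Check values of n near the boundary:
  n = 3: C(3, 3) = 1; 1 < 16? YES
  n = 4: C(4, 3) = 4; 4 < 16? YES
  n = 5: C(5, 3) = 10; 10 < 16? YES
  n = 6: C(6, 3) = 20; 20 < 16? NO
  n = 7: C(7, 3) = 35; 35 < 16? NO
The largest n with C(n, 3) < 16 is n = 5 (where E[X] = 5/8 ≈ 0.625000). Hence R_4(3) > 5, i.e. R_4(3) ≥ 6.

Largest n = 5; hence R_4(3) > 5.


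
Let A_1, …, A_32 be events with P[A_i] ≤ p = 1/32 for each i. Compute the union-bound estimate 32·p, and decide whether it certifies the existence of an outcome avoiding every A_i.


Union bound: P[∪_{i=1}^{32} A_i] ≤ Σ_i P[A_i] ≤ 32·p = 32·(1/32) = 1.
Numerically: 1 ≈ 1.00000.
Is 1 < 1? NO.
Since the bound 1 is ≥ 1, the union bound is uninformative here; it does NOT by itself certify existence.

32·p = 1 ≈ 1.00000; existence NOT certified by the union bound.


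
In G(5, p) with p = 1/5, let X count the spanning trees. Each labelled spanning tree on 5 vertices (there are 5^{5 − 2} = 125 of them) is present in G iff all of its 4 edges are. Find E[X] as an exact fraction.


K_5 has 5^{5 − 2} = 125 labelled spanning trees.
For each such spanning tree H, let X_H = 1 if all 4 edges of H are present in G. Then P[X_H = 1] = p^{4} = (1/5)^{4} = 1/625.
By linearity: E[X] = Σ_H E[X_H] = 125 · p^{4} = 125 · 1/625 = 1/5.
Numerically: E[X] ≈ 0.2.

E[X] = 125 · (1/5)^{4} = 1/5 ≈ 0.2.


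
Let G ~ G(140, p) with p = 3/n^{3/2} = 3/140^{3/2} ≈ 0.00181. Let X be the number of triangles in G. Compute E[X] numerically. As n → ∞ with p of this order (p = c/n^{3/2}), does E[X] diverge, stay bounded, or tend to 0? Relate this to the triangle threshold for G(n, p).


Number of potential triangles: C(140, 3) = 447580.
Each occurs with probability p³ ≈ (0.00181)³ ≈ 5.94002e-09.
By linearity: E[X] = C(140, 3)·p³ ≈ 447580 · 5.94002e-09 ≈ 0.003.
Since α = 3/2 > 1, p = c/n^{3/2} = o(1/n) is below the triangle threshold p ~ 1/n. Asymptotically E[X] ~ (c³/6)·n^{3(1−α)} = (3³/6)·n^{-1.5} → 0, so by Markov's inequality G has no triangles w.h.p.

E[X] ≈ 0.003; in regime p = Θ(1/n^{3/2}) E[X] tends to 0 (below the triangle threshold p ~ 1/n).


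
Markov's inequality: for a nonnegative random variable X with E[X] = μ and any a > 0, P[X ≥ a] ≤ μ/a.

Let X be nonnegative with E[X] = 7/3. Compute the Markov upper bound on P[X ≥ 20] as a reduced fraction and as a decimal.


μ = E[X] = 7/3, a = 20.
Markov: P[X ≥ 20] ≤ μ/a = (7/3)/20 = 7/60.
Numerically: ≈ 0.116667.
(Since a = 20 > μ = 2.333333, the bound 7/60 is < 1 and informative.)

P[X ≥ 20] ≤ 7/60 ≈ 0.116667.


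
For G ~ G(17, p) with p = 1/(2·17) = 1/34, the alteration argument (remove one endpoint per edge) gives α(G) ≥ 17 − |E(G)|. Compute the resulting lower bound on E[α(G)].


E[|E(G)|] = C(17, 2)·p = 136 · (1/34) = 4.
E[α(G)] ≥ n − E[|E(G)|] = 17 − 4 = 13.
Numerically: ≈ 13.000000.
(This is only a lower bound; the true E[α(G)] may be larger.)

E[α(G)] ≥ 13 ≈ 13.000000.


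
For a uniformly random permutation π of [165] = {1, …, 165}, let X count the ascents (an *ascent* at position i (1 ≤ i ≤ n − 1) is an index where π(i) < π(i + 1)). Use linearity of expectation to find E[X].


Write X = Σ X_I over i = 1, …, 164, with X_I the indicator of one ascent.
There are 164 indicators.
For each fixed i, the pair (π(i), π(i+1)) is a uniformly random ordered pair of distinct values from {1, …, 165}; by symmetry P[π(i) < π(i+1)] = 1/2.
By linearity: E[X] = 164 · (1/2) = (165 − 1) · (1/2) = 82 ≈ 82.000.

E[X] = 82 = 82.000.


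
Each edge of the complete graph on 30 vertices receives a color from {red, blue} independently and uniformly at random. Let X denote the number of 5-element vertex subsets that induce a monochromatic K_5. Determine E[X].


Let X = Σ_S X_S over the C(30, 5) = 142506 subsets S of size 5, where X_S = 1 if the K_5 on S is monochromatic.
For a fixed S, the K_5 on S has C(5, 2) = 10 edges. P[all 10 edges red] = (1/2)^10, and likewise for blue, so P[monochromatic] = 2·(1/2)^10 = 2^{1 − 10} = 1/512.
By linearity of expectation: E[X] = C(30, 5) · 2^{1 − 10} = 142506 · 1/512 = 71253/256.
Numerically: E[X] ≈ 278.332031.

E[X] = C(30,5)·2^(1−C(5,2)) = 71253/256 ≈ 278.332031.


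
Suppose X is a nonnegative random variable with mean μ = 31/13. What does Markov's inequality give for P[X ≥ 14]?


μ = E[X] = 31/13, a = 14.
Markov: P[X ≥ 14] ≤ μ/a = (31/13)/14 = 31/182.
Numerically: ≈ 0.1703.
(Since a = 14 > μ = 2.3846, the bound 31/182 is < 1 and informative.)

P[X ≥ 14] ≤ 31/182 ≈ 0.1703.


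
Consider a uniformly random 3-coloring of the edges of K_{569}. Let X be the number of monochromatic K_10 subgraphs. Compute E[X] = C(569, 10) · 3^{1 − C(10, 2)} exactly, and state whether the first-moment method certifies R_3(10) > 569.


E[X] = C(569, 10) · 3^{1 − 45} = 905357721286137524328 · 3^{−44} = 905357721286137524328/984770902183611232881.
As a reduced fraction: E[X] = 100595302365126391592/109418989131512359209 ≈ 0.9194.
Is E[X] < 1? YES.
Since E[X] < 1, there exists a 3-coloring of K_{569} with no monochromatic K_10; hence R_3(10) > 569.

E[X] = 100595302365126391592/109418989131512359209 ≈ 0.9194; E[X] < 1, so R_3(10) > 569.


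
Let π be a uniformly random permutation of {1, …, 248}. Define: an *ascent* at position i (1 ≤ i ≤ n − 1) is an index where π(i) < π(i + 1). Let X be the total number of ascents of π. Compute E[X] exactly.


Write X = Σ X_I over i = 1, …, 247, with X_I the indicator of one ascent.
There are 247 indicators.
For each fixed i, the pair (π(i), π(i+1)) is a uniformly random ordered pair of distinct values from {1, …, 248}; by symmetry P[π(i) < π(i+1)] = 1/2.
By linearity: E[X] = 247 · (1/2) = (248 − 1) · (1/2) = 247/2 ≈ 123.500000.

E[X] = 247/2 = 123.500000.


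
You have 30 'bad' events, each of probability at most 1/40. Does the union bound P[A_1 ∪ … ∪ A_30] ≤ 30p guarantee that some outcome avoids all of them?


Union bound: P[∪_{i=1}^{30} A_i] ≤ Σ_i P[A_i] ≤ 30·p = 30·(1/40) = 3/4.
Numerically: 3/4 ≈ 0.750.
Is 3/4 < 1? YES.
Since P[∪ A_i] ≤ 3/4 < 1, the complement has P[∩ A_i^c] ≥ 1 − 3/4 = 1/4 > 0, so some outcome avoids every A_i.

30·p = 3/4 ≈ 0.750; existence CERTIFIED by the union bound.


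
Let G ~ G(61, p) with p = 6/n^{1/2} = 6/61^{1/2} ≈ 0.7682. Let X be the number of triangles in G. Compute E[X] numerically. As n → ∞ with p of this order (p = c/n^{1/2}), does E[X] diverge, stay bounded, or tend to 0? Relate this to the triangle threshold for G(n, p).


Number of potential triangles: C(61, 3) = 35990.
Each occurs with probability p³ ≈ (0.7682)³ ≈ 4.533765e-01.
By linearity: E[X] = C(61, 3)·p³ ≈ 35990 · 4.533765e-01 ≈ 16317.0200.
Since α = 1/2 < 1, p = c/n^{1/2} ≫ 1/n is above the triangle threshold p ~ 1/n. Asymptotically E[X] ~ (c³/6)·n^{3(1−α)} = (6³/6)·n^{1.5} → ∞; triangles are abundant w.h.p.

E[X] ≈ 16317.0200; in regime p = Θ(1/n^{1/2}) E[X] diverges (above the triangle threshold p ~ 1/n).


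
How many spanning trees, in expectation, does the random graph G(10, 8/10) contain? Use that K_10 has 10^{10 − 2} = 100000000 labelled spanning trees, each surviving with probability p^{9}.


K_10 has 10^{10 − 2} = 100000000 labelled spanning trees.
For each such spanning tree H, let X_H = 1 if all 9 edges of H are present in G. Then P[X_H = 1] = p^{9} = (4/5)^{9} = 262144/1953125.
By linearity: E[X] = Σ_H E[X_H] = 100000000 · p^{9} = 100000000 · 262144/1953125 = 67108864/5.
Numerically: E[X] ≈ 1.34e+07.

E[X] = 100000000 · (4/5)^{9} = 67108864/5 ≈ 1.34e+07.


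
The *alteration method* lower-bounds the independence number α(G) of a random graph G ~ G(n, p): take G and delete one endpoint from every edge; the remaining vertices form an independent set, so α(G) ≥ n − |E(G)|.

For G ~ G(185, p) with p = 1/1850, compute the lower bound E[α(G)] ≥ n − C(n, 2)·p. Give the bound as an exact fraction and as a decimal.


E[|E(G)|] = C(185, 2)·p = 17020 · (1/1850) = 46/5.
E[α(G)] ≥ n − E[|E(G)|] = 185 − 46/5 = 879/5.
Numerically: ≈ 175.800000.
(This is only a lower bound; the true E[α(G)] may be larger.)

E[α(G)] ≥ 879/5 ≈ 175.800000.


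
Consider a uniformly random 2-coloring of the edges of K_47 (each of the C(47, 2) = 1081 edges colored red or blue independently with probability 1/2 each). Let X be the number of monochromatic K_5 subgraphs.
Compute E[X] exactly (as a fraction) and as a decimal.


Let X = Σ_S X_S over the C(47, 5) = 1533939 subsets S of size 5, where X_S = 1 if the K_5 on S is monochromatic.
For a fixed S, the K_5 on S has C(5, 2) = 10 edges. P[all 10 edges red] = (1/2)^10, and likewise for blue, so P[monochromatic] = 2·(1/2)^10 = 2^{1 − 10} = 1/512.
By linearity of expectation: E[X] = C(47, 5) · 2^{1 − 10} = 1533939 · 1/512 = 1533939/512.
Numerically: E[X] ≈ 2995.9746.

E[X] = C(47,5)·2^(1−C(5,2)) = 1533939/512 ≈ 2995.9746.


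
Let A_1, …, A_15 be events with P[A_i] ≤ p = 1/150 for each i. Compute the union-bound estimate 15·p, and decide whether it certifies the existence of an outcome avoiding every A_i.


Union bound: P[∪_{i=1}^{15} A_i] ≤ Σ_i P[A_i] ≤ 15·p = 15·(1/150) = 1/10.
Numerically: 1/10 ≈ 0.10000.
Is 1/10 < 1? YES.
Since P[∪ A_i] ≤ 1/10 < 1, the complement has P[∩ A_i^c] ≥ 1 − 1/10 = 9/10 > 0, so some outcome avoids every A_i.

15·p = 1/10 ≈ 0.10000; existence CERTIFIED by the union bound.


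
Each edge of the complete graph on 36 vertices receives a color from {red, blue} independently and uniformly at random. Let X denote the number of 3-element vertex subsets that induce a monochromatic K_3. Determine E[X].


Let X = Σ_S X_S over the C(36, 3) = 7140 subsets S of size 3, where X_S = 1 if the K_3 on S is monochromatic.
For a fixed S, the K_3 on S has C(3, 2) = 3 edges. P[all 3 edges red] = (1/2)^3, and likewise for blue, so P[monochromatic] = 2·(1/2)^3 = 2^{1 − 3} = 1/4.
By linearity of expectation: E[X] = C(36, 3) · 2^{1 − 3} = 7140 · 1/4 = 1785.
Numerically: E[X] ≈ 1785.00000.

E[X] = C(36,3)·2^(1−C(3,2)) = 1785 ≈ 1785.00000.


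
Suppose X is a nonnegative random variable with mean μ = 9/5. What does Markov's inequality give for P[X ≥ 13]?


μ = E[X] = 9/5, a = 13.
Markov: P[X ≥ 13] ≤ μ/a = (9/5)/13 = 9/65.
Numerically: ≈ 0.13846.
(Since a = 13 > μ = 1.80000, the bound 9/65 is < 1 and informative.)

P[X ≥ 13] ≤ 9/65 ≈ 0.13846.


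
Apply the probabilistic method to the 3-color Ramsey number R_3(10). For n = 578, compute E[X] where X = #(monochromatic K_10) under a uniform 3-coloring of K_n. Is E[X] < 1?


E[X] = C(578, 10) · 3^{1 − 45} = 1060514767274403635480 · 3^{−44} = 1060514767274403635480/984770902183611232881.
As a reduced fraction: E[X] = 1060514767274403635480/984770902183611232881 ≈ 1.077.
Is E[X] < 1? NO.
Since E[X] ≥ 1, the first-moment bound is inconclusive at n = 578; it does NOT by itself certify R_3(10) > 578.

E[X] = 1060514767274403635480/984770902183611232881 ≈ 1.077; E[X] ≥ 1; first-moment method inconclusive here.


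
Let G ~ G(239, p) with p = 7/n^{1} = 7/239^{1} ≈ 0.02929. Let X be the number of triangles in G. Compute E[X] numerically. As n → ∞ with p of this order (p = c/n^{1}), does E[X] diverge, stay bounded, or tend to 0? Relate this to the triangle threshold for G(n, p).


Number of potential triangles: C(239, 3) = 2246839.
Each occurs with probability p³ ≈ (0.02929)³ ≈ 2.512467e-05.
By linearity: E[X] = C(239, 3)·p³ ≈ 2246839 · 2.512467e-05 ≈ 56.4511.
Here α = 1, so p = 7/n is exactly at the triangle threshold p ~ 1/n. Asymptotically E[X] → c³/6 = 7³/6 = 343/6 ≈ 57.1667, a bounded constant. In this regime the triangle count is asymptotically Poisson(c³/6).

E[X] ≈ 56.4511; in regime p = Θ(1/n^{1}) E[X] stays bounded (at the triangle threshold p ~ 1/n).


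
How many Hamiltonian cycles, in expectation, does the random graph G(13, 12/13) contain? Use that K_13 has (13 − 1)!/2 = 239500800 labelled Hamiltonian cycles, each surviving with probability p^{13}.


K_13 has (13 − 1)!/2 = 239500800 labelled Hamiltonian cycles.
For each such Hamiltonian cycle H, let X_H = 1 if all 13 edges of H are present in G. Then P[X_H = 1] = p^{13} = (12/13)^{13} = 106993205379072/302875106592253.
By linearity of expectation: E[X] = Σ_H E[X_H] = 239500800 · p^{13} = 239500800 · 106993205379072/302875106592253 = 25624958282852047257600/302875106592253.
Numerically: E[X] ≈ 8.461e+07.

E[X] = 239500800 · (12/13)^{13} = 25624958282852047257600/302875106592253 ≈ 8.461e+07.


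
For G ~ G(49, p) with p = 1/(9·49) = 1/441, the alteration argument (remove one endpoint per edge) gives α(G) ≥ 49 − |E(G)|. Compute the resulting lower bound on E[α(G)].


E[|E(G)|] = C(49, 2)·p = 1176 · (1/441) = 8/3.
E[α(G)] ≥ n − E[|E(G)|] = 49 − 8/3 = 139/3.
Numerically: ≈ 46.3333.
(This is only a lower bound; the true E[α(G)] may be larger.)

E[α(G)] ≥ 139/3 ≈ 46.3333.


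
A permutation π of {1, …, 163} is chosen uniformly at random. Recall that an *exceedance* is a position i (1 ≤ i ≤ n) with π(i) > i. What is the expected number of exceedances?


Write X = Σ_{i=1}^{163} X_i, where X_i = 1_{π(i) > i}.
For each fixed i, π(i) is uniform over {1, …, 163} (marginal of a uniform permutation), so P[π(i) > i] = (n − i)/n. Summing: Σ_{i=1}^{163} (n − i)/n = (0 + 1 + … + 162)/163 = 163(163 − 1)/(2·163) = (163 − 1)/2.
Hence E[X] = Σ_{i=1}^{163} (163 − i)/163 = 81 ≈ 81.000.

E[X] = 81 = 81.000.


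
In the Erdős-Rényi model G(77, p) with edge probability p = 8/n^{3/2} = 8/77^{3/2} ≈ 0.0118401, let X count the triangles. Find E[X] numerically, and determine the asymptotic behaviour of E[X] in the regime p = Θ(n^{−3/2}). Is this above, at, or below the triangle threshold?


Number of potential triangles: C(77, 3) = 73150.
Each occurs with probability p³ ≈ (0.0118401)³ ≈ 1.65982269e-06.
By linearity: E[X] = C(77, 3)·p³ ≈ 73150 · 1.65982269e-06 ≈ 0.121416.
Since α = 3/2 > 1, p = c/n^{3/2} = o(1/n) is below the triangle threshold p ~ 1/n. Asymptotically E[X] ~ (c³/6)·n^{3(1−α)} = (8³/6)·n^{-1.5} → 0, so by Markov's inequality G has no triangles w.h.p.

E[X] ≈ 0.121416; in regime p = Θ(1/n^{3/2}) E[X] tends to 0 (below the triangle threshold p ~ 1/n).


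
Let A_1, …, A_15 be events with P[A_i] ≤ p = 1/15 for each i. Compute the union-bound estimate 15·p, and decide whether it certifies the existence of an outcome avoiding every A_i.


Union bound: P[∪_{i=1}^{15} A_i] ≤ Σ_i P[A_i] ≤ 15·p = 15·(1/15) = 1.
Numerically: 1 ≈ 1.000000.
Is 1 < 1? NO.
Since the bound 1 is ≥ 1, the union bound is uninformative here; it does NOT by itself certify existence.

15·p = 1 ≈ 1.000000; existence NOT certified by the union bound.


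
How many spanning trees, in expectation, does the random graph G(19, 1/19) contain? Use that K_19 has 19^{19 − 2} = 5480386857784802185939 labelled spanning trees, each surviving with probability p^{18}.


K_19 has 19^{19 − 2} = 5480386857784802185939 labelled spanning trees.
For each such spanning tree H, let X_H = 1 if all 18 edges of H are present in G. Then P[X_H = 1] = p^{18} = (1/19)^{18} = 1/104127350297911241532841.
By linearity of expectation: E[X] = Σ_H E[X_H] = 5480386857784802185939 · p^{18} = 5480386857784802185939 · 1/104127350297911241532841 = 1/19.
Numerically: E[X] ≈ 0.0526.

E[X] = 5480386857784802185939 · (1/19)^{18} = 1/19 ≈ 0.0526.


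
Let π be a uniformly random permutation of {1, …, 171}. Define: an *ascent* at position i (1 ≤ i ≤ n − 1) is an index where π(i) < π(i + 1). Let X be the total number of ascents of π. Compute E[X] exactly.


Write X = Σ X_I over i = 1, …, 170, with X_I the indicator of one ascent.
There are 170 indicators.
For each fixed i, the pair (π(i), π(i+1)) is a uniformly random ordered pair of distinct values from {1, …, 171}; by symmetry P[π(i) < π(i+1)] = 1/2.
By linearity: E[X] = 170 · (1/2) = (171 − 1) · (1/2) = 85 ≈ 85.00000.

E[X] = 85 = 85.00000.


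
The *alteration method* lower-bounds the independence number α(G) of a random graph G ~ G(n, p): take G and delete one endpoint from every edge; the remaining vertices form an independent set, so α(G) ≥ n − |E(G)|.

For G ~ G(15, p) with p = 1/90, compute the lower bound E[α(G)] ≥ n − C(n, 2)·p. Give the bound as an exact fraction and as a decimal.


E[|E(G)|] = C(15, 2)·p = 105 · (1/90) = 7/6.
E[α(G)] ≥ n − E[|E(G)|] = 15 − 7/6 = 83/6.
Numerically: ≈ 13.83333.
(This is only a lower bound; the true E[α(G)] may be larger.)

E[α(G)] ≥ 83/6 ≈ 13.83333.


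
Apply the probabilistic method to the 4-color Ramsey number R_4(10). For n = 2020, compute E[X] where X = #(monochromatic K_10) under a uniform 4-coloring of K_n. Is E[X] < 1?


E[X] = C(2020, 10) · 4^{1 − 45} = 304832018578739931133653656 · 4^{−44} = 304832018578739931133653656/309485009821345068724781056.
As a reduced fraction: E[X] = 38104002322342491391706707/38685626227668133590597632 ≈ 0.984965.
Is E[X] < 1? YES.
Since E[X] < 1, there exists a 4-coloring of K_{2020} with no monochromatic K_10; hence R_4(10) > 2020.

E[X] = 38104002322342491391706707/38685626227668133590597632 ≈ 0.984965; E[X] < 1, so R_4(10) > 2020.


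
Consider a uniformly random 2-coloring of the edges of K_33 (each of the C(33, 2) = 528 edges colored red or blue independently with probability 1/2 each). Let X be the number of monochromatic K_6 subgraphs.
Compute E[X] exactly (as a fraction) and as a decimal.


Let X = Σ_S X_S over the C(33, 6) = 1107568 subsets S of size 6, where X_S = 1 if the K_6 on S is monochromatic.
For a fixed S, the K_6 on S has C(6, 2) = 15 edges. P[all 15 edges red] = (1/2)^15, and likewise for blue, so P[monochromatic] = 2·(1/2)^15 = 2^{1 − 15} = 1/16384.
By linearity of expectation: E[X] = C(33, 6) · 2^{1 − 15} = 1107568 · 1/16384 = 69223/1024.
Numerically: E[X] ≈ 67.600586.

E[X] = C(33,6)·2^(1−C(6,2)) = 69223/1024 ≈ 67.600586.


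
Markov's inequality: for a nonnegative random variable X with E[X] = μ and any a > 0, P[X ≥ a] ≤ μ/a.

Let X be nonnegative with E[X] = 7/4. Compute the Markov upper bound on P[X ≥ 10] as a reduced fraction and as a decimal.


μ = E[X] = 7/4, a = 10.
Markov: P[X ≥ 10] ≤ μ/a = (7/4)/10 = 7/40.
Numerically: ≈ 0.175.
(Since a = 10 > μ = 1.750, the bound 7/40 is < 1 and informative.)

P[X ≥ 10] ≤ 7/40 ≈ 0.175.


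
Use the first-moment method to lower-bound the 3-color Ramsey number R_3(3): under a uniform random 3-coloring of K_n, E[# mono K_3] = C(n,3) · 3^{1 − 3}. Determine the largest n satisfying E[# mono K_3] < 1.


We need C(n, 3) · 3^{1 − 3} < 1, i.e. C(n, 3) < 3^{3 − 1} = 9.
Check values of n near the boundary:
  n = 3: C(3, 3) = 1; 1 < 9? YES
  n = 4: C(4, 3) = 4; 4 < 9? YES
  n = 5: C(5, 3) = 10; 10 < 9? NO
The largest n with C(n, 3) < 9 is n = 4 (where E[X] = 4/9 ≈ 0.444444). Hence R_3(3) > 4, i.e. R_3(3) ≥ 5.

Largest n = 4; hence R_3(3) > 4.


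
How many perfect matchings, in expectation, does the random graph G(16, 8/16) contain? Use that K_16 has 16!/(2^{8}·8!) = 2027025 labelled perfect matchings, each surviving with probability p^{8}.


K_16 has 16!/(2^{8}·8!) = 2027025 labelled perfect matchings.
For each such perfect matching H, let X_H = 1 if all 8 edges of H are present in G. Then P[X_H = 1] = p^{8} = (1/2)^{8} = 1/256.
By linearity: E[X] = Σ_H E[X_H] = 2027025 · p^{8} = 2027025 · 1/256 = 2027025/256.
Numerically: E[X] ≈ 7918.

E[X] = 2027025 · (1/2)^{8} = 2027025/256 ≈ 7918.


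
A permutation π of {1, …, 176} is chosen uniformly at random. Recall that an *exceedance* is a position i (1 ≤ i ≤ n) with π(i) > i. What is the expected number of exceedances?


Write X = Σ_{i=1}^{176} X_i, where X_i = 1_{π(i) > i}.
For each fixed i, π(i) is uniform over {1, …, 176} (marginal of a uniform permutation), so P[π(i) > i] = (n − i)/n. Summing: Σ_{i=1}^{176} (n − i)/n = (0 + 1 + … + 175)/176 = 176(176 − 1)/(2·176) = (176 − 1)/2.
Hence E[X] = Σ_{i=1}^{176} (176 − i)/176 = 175/2 ≈ 87.5000.

E[X] = 175/2 = 87.5000.
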